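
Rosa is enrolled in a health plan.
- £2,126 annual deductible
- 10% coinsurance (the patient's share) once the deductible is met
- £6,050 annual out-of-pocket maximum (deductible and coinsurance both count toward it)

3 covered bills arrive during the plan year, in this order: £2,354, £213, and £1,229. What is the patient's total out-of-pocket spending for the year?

£2,293

Claim 1 (£2,354): £2,126 finishes the deductible; £228 goes to coinsurance; coinsurance £228 × 10% = £22.80. Cost to patient: £2,148.80. OOP to date £2,148.80.
Claim 2 (£213): 10% coinsurance on £213 = £21.30. Cost to patient: £21.30. OOP to date £2,170.10.
Claim 3 (£1,229): deductible already satisfied, so patient's share is 10% × £1,229 = £122.90. Patient owes £122.90 (running OOP £2,293).
Summing the patient's payments: £2,148.80 + £21.30 + £122.90 = £2,293.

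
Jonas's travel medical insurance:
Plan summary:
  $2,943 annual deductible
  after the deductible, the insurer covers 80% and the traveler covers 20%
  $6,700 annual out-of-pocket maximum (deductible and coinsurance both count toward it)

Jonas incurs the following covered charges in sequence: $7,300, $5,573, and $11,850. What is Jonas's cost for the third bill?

$1,771

Bill 1, $7,300: $2,943 finishes the deductible; $4,357 goes to coinsurance; 20% of $4,357 = $871.40. Traveler pays $3,814.40; OOP now $3,814.40.
Bill 2, $5,573: deductible already satisfied, so traveler's share is 20% × $5,573 = $1,114.60. Traveler owes $1,114.60 (running OOP $4,929).
Bill 3, $11,850: 20% coinsurance on $11,850 = $2,370. Adding that to $4,929 gives $7,299, past the $6,700 cap; traveler pays only $6,700 − $4,929 = $1,771.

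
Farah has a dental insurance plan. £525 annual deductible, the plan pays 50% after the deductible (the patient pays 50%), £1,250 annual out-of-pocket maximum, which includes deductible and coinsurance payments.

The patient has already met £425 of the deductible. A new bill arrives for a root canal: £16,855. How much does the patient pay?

£425 of the £525 deductible is already met, leaving £100.
The remaining £16,755 (= £16,855 − £100) moves to coinsurance.
Patient's 50% share of £16,755 is £8,377.50.
That puts the patient's cost at £100 + £8,377.50 = £8,477.50 before any cap.
That would bring total out-of-pocket to £8,902.50, past the £1,250 cap. The patient is capped at £1,250 − £425 = £825 on this claim.

£825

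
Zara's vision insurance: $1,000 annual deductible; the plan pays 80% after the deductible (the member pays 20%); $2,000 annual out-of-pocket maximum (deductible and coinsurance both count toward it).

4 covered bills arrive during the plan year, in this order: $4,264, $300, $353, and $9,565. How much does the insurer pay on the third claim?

$282.40

Claim 1 — $4,264: $1,000 finishes the deductible; $3,264 goes to coinsurance; coinsurance $3,264 × 20% = $652.80. Member pays $1,652.80; OOP now $1,652.80. Insurer: $4,264 − $1,652.80 = $2,611.20.
Claim 2 — $300: deductible already satisfied, so member's share is 20% × $300 = $60. Member owes $60 (running OOP $1,712.80). Plan pays $300 − $60 = $240.
Claim 3 — $353: 20% coinsurance on $353 = $70.60. Member pays $70.60; OOP now $1,783.40. Insurer: $353 − $70.60 = $282.40.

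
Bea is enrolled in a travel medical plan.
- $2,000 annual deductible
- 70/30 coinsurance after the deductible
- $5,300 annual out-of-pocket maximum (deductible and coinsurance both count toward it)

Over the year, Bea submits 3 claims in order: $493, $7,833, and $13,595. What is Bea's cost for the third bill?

$1,402.20

Claim 1 ($493): all of it applies to the deductible. Traveler pays $493; OOP now $493.
Claim 2 ($7,833): deductible takes $1,507, $6,326 remains; traveler's 30% is $1,897.80. Cost to traveler: $3,404.80. OOP to date $3,897.80.
Claim 3 ($13,595): 30% coinsurance on $13,595 = $4,078.50. That would push OOP to $7,976.30, over the $5,300 cap, so traveler pays $5,300 − $3,897.80 = $1,402.20.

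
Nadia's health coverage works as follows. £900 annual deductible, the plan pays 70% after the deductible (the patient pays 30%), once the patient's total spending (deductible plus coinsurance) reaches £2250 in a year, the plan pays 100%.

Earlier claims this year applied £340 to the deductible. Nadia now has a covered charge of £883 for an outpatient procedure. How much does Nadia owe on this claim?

£340 of the £900 deductible is already met, leaving £560.
After the £560 deductible portion, £883 − £560 = £323 is subject to coinsurance.
30% of £323 = £96.90 falls to the patient.
So the patient owes £560 + £96.90 = £656.90 before any cap.
Cumulative spending £340 + £656.90 = £996.90 stays under the £2250 maximum.

£656.90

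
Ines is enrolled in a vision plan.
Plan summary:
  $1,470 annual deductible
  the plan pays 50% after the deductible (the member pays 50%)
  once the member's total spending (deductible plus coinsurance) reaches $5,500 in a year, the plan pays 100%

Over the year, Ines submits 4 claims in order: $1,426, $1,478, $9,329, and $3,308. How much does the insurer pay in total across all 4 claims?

Claim 1 ($1,426): fully absorbed by the deductible. Cost to member: $1,426. OOP to date $1,426. Insurer: $1,426 − $1,426 = $0.
Claim 2 ($1,478): deductible takes $44, $1,434 remains; member's 50% is $717. Member pays $761; OOP now $2,187. Insurer: $1,478 − $761 = $717.
Claim 3 ($9,329): deductible met; 50% of $9,329 = $4,664.50. That would push OOP to $6,851.50, over the $5,500 cap, so member pays $5,500 − $2,187 = $3,313. Plan pays $9,329 − $3,313 = $6,016.
Claim 4 ($3,308): deductible met; 50% of $3,308 = $1,654. OOP would hit $7,154 > $5,500, so the cap limits the member to $5,500 − $5,500 = $0. Plan pays $3,308 − $0 = $3,308.
Insurer total: $0 + $717 + $6,016 + $3,308 = $10,041.

$10,041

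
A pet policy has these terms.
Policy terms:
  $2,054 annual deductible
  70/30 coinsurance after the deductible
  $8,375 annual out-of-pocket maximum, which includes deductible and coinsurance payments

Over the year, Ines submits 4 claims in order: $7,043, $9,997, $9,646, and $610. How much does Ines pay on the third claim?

$1,825.20

Claim 1 — $7,043: deductible takes $2,054, $4,989 remains; coinsurance $4,989 × 30% = $1,496.70. Owner pays $3,550.70; OOP now $3,550.70.
Claim 2 — $9,997: 30% coinsurance on $9,997 = $2,999.10. Cost to owner: $2,999.10. OOP to date $6,549.80.
Claim 3 — $9,646: deductible already satisfied, so owner's share is 30% × $9,646 = $2,893.80. That would push OOP to $9,443.60, over the $8,375 cap, so owner pays $8,375 − $6,549.80 = $1,825.20.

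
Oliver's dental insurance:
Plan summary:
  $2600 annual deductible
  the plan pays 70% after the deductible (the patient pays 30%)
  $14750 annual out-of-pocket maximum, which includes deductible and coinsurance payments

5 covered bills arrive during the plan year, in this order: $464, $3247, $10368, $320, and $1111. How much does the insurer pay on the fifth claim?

Bill 1, $464: fully absorbed by the deductible. Patient owes $464 (running OOP $464). Insurer: $464 − $464 = $0.
Bill 2, $3247: $2136 to deductible, leaving $1111; 30% of $1111 = $333.30. Patient pays $2469.30; OOP now $2933.30. Insurer: $3247 − $2469.30 = $777.70.
Bill 3, $10368: deductible already satisfied, so patient's share is 30% × $10368 = $3110.40. Patient pays $3110.40; OOP now $6043.70. Insurer: $10368 − $3110.40 = $7257.60.
Bill 4, $320: deductible met; 30% of $320 = $96. Patient owes $96 (running OOP $6139.70). Insurer: $320 − $96 = $224.
Bill 5, $1111: deductible met; 30% of $1111 = $333.30. Cost to patient: $333.30. OOP to date $6473. Insurer: $1111 − $333.30 = $777.70.

$777.70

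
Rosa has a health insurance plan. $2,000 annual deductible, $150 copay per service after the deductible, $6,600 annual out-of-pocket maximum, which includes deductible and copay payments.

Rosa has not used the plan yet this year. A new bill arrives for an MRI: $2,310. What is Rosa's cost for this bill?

Nothing has been paid toward the $2,000 deductible, so the first $2,000 of this charge is applied there.
The remaining $310 (= $2,310 − $2,000) moves to the copay.
Copay on this service: $150.
So the patient owes $2,000 + $150 = $2,150 before any cap.
Year-to-date out-of-pocket becomes $0 + $2,150 = $2,150, still under the $6,600 maximum, so no cap applies.

$2,150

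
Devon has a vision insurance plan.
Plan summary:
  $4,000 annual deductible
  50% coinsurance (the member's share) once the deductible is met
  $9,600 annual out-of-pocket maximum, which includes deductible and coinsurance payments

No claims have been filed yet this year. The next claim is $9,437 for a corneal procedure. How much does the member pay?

$6,718.50

The full $4,000 deductible is still open; $4,000 of this bill applies to it.
The remaining $5,437 (= $9,437 − $4,000) moves to coinsurance.
Coinsurance: $5,437 × 50% = $2,718.50.
So the member owes $4,000 + $2,718.50 = $6,718.50 before any cap.
Year-to-date out-of-pocket becomes $0 + $6,718.50 = $6,718.50, still under the $9,600 maximum, so no cap applies.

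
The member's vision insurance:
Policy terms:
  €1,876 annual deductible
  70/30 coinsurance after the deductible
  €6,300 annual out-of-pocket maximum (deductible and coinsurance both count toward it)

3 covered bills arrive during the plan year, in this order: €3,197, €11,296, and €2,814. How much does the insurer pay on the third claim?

Bill 1, €3,197: €1,876 to deductible, leaving €1,321; member's 30% is €396.30. Member pays €2,272.30; OOP now €2,272.30. Plan pays €3,197 − €2,272.30 = €924.70.
Bill 2, €11,296: 30% coinsurance on €11,296 = €3,388.80. Member pays €3,388.80; OOP now €5,661.10. Plan pays €11,296 − €3,388.80 = €7,907.20.
Bill 3, €2,814: deductible already satisfied, so member's share is 30% × €2,814 = €844.20. Adding that to €5,661.10 gives €6,505.30, past the €6,300 cap; member pays only €6,300 − €5,661.10 = €638.90. Insurer: €2,814 − €638.90 = €2,175.10.

€2,175.10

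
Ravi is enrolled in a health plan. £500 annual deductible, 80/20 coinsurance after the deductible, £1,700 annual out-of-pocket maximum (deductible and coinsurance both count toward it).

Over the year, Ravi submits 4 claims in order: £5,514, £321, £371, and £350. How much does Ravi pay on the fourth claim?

£58.80

#1 (£5,514): £500 to deductible, leaving £5,014; coinsurance £5,014 × 20% = £1,002.80. Cost to patient: £1,502.80. OOP to date £1,502.80.
#2 (£321): deductible already satisfied, so patient's share is 20% × £321 = £64.20. Patient pays £64.20; OOP now £1,567.
#3 (£371): deductible already satisfied, so patient's share is 20% × £371 = £74.20. Patient pays £74.20; OOP now £1,641.20.
#4 (£350): deductible already satisfied, so patient's share is 20% × £350 = £70. That would push OOP to £1,711.20, over the £1,700 cap, so patient pays £1,700 − £1,641.20 = £58.80.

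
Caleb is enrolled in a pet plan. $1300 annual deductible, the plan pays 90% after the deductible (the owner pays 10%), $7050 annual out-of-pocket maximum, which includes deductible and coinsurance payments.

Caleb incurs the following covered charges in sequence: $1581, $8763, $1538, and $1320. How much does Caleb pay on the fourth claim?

Claim 1 ($1581): $1300 to deductible, leaving $281; coinsurance $281 × 10% = $28.10. Cost to owner: $1328.10. OOP to date $1328.10.
Claim 2 ($8763): deductible met; 10% of $8763 = $876.30. Owner owes $876.30 (running OOP $2204.40).
Claim 3 ($1538): deductible met; 10% of $1538 = $153.80. Cost to owner: $153.80. OOP to date $2358.20.
Claim 4 ($1320): deductible met; 10% of $1320 = $132. Owner owes $132 (running OOP $2490.20).

$132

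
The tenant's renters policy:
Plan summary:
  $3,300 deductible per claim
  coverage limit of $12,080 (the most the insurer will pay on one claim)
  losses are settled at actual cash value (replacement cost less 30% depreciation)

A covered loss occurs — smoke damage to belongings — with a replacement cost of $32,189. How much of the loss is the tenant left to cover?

Actual cash value after 30% depreciation: $32,189 × 70% = $22,532.30.
Less the $3,300 deductible: $22,532.30 − $3,300 = $19,232.30.
Since $19,232.30 > $12,080, the payout is capped at $12,080.
The tenant bears the rest of the original loss: $32,189 − $12,080 = $20,109.

$20,109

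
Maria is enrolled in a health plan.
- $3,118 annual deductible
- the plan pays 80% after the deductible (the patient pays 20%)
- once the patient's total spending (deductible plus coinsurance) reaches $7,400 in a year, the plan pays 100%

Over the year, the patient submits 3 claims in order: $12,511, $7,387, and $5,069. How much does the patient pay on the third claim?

$926

#1 ($12,511): $3,118 to deductible, leaving $9,393; 20% of $9,393 = $1,878.60. Patient pays $4,996.60; OOP now $4,996.60.
#2 ($7,387): deductible met; 20% of $7,387 = $1,477.40. Cost to patient: $1,477.40. OOP to date $6,474.
#3 ($5,069): deductible already satisfied, so patient's share is 20% × $5,069 = $1,013.80. OOP would hit $7,487.80 > $7,400, so the cap limits the patient to $7,400 − $6,474 = $926.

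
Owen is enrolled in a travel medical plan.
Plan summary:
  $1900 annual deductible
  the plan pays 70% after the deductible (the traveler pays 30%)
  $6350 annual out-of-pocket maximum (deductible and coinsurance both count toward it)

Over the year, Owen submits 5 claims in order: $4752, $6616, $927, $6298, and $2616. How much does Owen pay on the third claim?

$278.10

Claim 1 — $4752: deductible takes $1900, $2852 remains; 30% of $2852 = $855.60. Traveler pays $2755.60; OOP now $2755.60.
Claim 2 — $6616: deductible already satisfied, so traveler's share is 30% × $6616 = $1984.80. Traveler pays $1984.80; OOP now $4740.40.
Claim 3 — $927: deductible already satisfied, so traveler's share is 30% × $927 = $278.10. Traveler pays $278.10; OOP now $5018.50.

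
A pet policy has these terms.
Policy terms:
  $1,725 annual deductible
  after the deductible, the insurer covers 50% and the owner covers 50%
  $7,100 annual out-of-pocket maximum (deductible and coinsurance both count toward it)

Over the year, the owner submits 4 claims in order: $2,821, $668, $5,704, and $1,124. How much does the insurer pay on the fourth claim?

Bill 1, $2,821: deductible takes $1,725, $1,096 remains; 50% of $1,096 = $548. Cost to owner: $2,273. OOP to date $2,273. Plan pays $2,821 − $2,273 = $548.
Bill 2, $668: deductible already satisfied, so owner's share is 50% × $668 = $334. Owner owes $334 (running OOP $2,607). Plan pays $668 − $334 = $334.
Bill 3, $5,704: deductible already satisfied, so owner's share is 50% × $5,704 = $2,852. Cost to owner: $2,852. OOP to date $5,459. Plan pays $5,704 − $2,852 = $2,852.
Bill 4, $1,124: 50% coinsurance on $1,124 = $562. Cost to owner: $562. OOP to date $6,021. Insurer: $1,124 − $562 = $562.

$562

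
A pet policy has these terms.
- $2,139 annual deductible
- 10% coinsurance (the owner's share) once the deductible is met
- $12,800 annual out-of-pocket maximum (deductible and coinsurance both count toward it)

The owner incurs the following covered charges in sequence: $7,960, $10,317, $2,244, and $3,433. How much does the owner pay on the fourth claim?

#1 ($7,960): $2,139 finishes the deductible; $5,821 goes to coinsurance; coinsurance $5,821 × 10% = $582.10. Owner owes $2,721.10 (running OOP $2,721.10).
#2 ($10,317): 10% coinsurance on $10,317 = $1,031.70. Owner owes $1,031.70 (running OOP $3,752.80).
#3 ($2,244): deductible already satisfied, so owner's share is 10% × $2,244 = $224.40. Owner pays $224.40; OOP now $3,977.20.
#4 ($3,433): deductible met; 10% of $3,433 = $343.30. Owner pays $343.30; OOP now $4,320.50.

$343.30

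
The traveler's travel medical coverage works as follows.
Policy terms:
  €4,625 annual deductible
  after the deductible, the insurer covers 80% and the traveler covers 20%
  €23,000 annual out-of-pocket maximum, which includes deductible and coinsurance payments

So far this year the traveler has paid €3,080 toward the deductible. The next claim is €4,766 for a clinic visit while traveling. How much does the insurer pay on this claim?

Deductible still to meet: €4,625 − €3,080 = €1,545.
That leaves €4,766 − €1,545 = €3,221 for coinsurance.
20% of €3,221 = €644.20 falls to the traveler.
Traveler responsibility before any cap: €1,545 + €644.20 = €2,189.20.
Total out-of-pocket so far would be €3,080 + €2,189.20 = €5,269.20, below the €23,000 cap — no reduction.
The plan picks up €4,766 − €2,189.20 = €2,576.80.

€2,576.80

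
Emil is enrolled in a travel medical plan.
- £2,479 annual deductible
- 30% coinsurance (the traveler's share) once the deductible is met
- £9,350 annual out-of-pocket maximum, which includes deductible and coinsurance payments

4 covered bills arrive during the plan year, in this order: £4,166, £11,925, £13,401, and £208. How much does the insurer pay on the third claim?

Claim 1 (£4,166): £2,479 to deductible, leaving £1,687; coinsurance £1,687 × 30% = £506.10. Traveler owes £2,985.10 (running OOP £2,985.10). Insurer: £4,166 − £2,985.10 = £1,180.90.
Claim 2 (£11,925): deductible met; 30% of £11,925 = £3,577.50. Traveler owes £3,577.50 (running OOP £6,562.60). Insurer: £11,925 − £3,577.50 = £8,347.50.
Claim 3 (£13,401): deductible already satisfied, so traveler's share is 30% × £13,401 = £4,020.30. That would push OOP to £10,582.90, over the £9,350 cap, so traveler pays £9,350 − £6,562.60 = £2,787.40. Plan pays £13,401 − £2,787.40 = £10,613.60.

£10,613.60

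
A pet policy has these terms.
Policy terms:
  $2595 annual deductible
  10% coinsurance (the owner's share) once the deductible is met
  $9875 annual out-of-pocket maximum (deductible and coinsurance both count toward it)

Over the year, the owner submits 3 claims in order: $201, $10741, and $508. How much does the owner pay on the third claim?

$50.80

Bill 1, $201: entire amount goes to the deductible. Owner pays $201; OOP now $201.
Bill 2, $10741: $2394 finishes the deductible; $8347 goes to coinsurance; owner's 10% is $834.70. Cost to owner: $3228.70. OOP to date $3429.70.
Bill 3, $508: 10% coinsurance on $508 = $50.80. Cost to owner: $50.80. OOP to date $3480.50.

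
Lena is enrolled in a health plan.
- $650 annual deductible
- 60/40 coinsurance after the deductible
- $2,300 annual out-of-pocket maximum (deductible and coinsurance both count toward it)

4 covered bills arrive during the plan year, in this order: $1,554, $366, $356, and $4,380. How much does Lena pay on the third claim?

$142.40

Claim 1 — $1,554: $650 finishes the deductible; $904 goes to coinsurance; patient's 40% is $361.60. Patient owes $1,011.60 (running OOP $1,011.60).
Claim 2 — $366: deductible met; 40% of $366 = $146.40. Patient pays $146.40; OOP now $1,158.
Claim 3 — $356: deductible met; 40% of $356 = $142.40. Cost to patient: $142.40. OOP to date $1,300.40.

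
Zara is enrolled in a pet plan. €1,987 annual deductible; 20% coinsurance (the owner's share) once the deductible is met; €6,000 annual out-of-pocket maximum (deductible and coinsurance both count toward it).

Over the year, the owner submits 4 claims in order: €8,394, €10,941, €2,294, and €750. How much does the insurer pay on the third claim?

Claim 1 (€8,394): €1,987 finishes the deductible; €6,407 goes to coinsurance; 20% of €6,407 = €1,281.40. Owner owes €3,268.40 (running OOP €3,268.40). Insurer: €8,394 − €3,268.40 = €5,125.60.
Claim 2 (€10,941): deductible met; 20% of €10,941 = €2,188.20. Cost to owner: €2,188.20. OOP to date €5,456.60. Plan pays €10,941 − €2,188.20 = €8,752.80.
Claim 3 (€2,294): deductible already satisfied, so owner's share is 20% × €2,294 = €458.80. Owner pays €458.80; OOP now €5,915.40. Plan pays €2,294 − €458.80 = €1,835.20.

€1,835.20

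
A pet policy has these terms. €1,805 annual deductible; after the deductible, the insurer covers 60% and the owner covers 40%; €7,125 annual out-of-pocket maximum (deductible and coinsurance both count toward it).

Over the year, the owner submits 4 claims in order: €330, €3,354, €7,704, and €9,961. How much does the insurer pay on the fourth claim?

Bill 1, €330: entire amount goes to the deductible. Owner owes €330 (running OOP €330). Plan pays €330 − €330 = €0.
Bill 2, €3,354: €1,475 finishes the deductible; €1,879 goes to coinsurance; 40% of €1,879 = €751.60. Cost to owner: €2,226.60. OOP to date €2,556.60. Plan pays €3,354 − €2,226.60 = €1,127.40.
Bill 3, €7,704: 40% coinsurance on €7,704 = €3,081.60. Owner pays €3,081.60; OOP now €5,638.20. Plan pays €7,704 − €3,081.60 = €4,622.40.
Bill 4, €9,961: deductible already satisfied, so owner's share is 40% × €9,961 = €3,984.40. That would push OOP to €9,622.60, over the €7,125 cap, so owner pays €7,125 − €5,638.20 = €1,486.80. Insurer: €9,961 − €1,486.80 = €8,474.20.

€8,474.20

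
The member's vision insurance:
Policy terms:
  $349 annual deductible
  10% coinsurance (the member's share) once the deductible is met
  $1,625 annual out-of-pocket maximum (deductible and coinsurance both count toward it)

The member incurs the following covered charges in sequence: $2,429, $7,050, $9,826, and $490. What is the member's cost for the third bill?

Bill 1, $2,429: $349 finishes the deductible; $2,080 goes to coinsurance; coinsurance $2,080 × 10% = $208. Member pays $557; OOP now $557.
Bill 2, $7,050: deductible met; 10% of $7,050 = $705. Member pays $705; OOP now $1,262.
Bill 3, $9,826: deductible already satisfied, so member's share is 10% × $9,826 = $982.60. That would push OOP to $2,244.60, over the $1,625 cap, so member pays $1,625 − $1,262 = $363.

$363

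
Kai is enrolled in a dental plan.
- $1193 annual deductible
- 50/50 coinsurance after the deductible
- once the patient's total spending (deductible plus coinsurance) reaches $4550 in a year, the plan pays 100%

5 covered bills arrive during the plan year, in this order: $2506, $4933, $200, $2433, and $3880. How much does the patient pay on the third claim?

$100

Claim 1 ($2506): $1193 finishes the deductible; $1313 goes to coinsurance; patient's 50% is $656.50. Patient pays $1849.50; OOP now $1849.50.
Claim 2 ($4933): 50% coinsurance on $4933 = $2466.50. Patient owes $2466.50 (running OOP $4316).
Claim 3 ($200): deductible already satisfied, so patient's share is 50% × $200 = $100. Cost to patient: $100. OOP to date $4416.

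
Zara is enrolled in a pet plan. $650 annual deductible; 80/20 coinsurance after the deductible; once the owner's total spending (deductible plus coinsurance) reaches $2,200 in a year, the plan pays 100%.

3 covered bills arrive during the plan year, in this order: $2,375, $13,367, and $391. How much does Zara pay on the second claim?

$1,205

Claim 1 — $2,375: $650 finishes the deductible; $1,725 goes to coinsurance; coinsurance $1,725 × 20% = $345. Cost to owner: $995. OOP to date $995.
Claim 2 — $13,367: 20% coinsurance on $13,367 = $2,673.40. OOP would hit $3,668.40 > $2,200, so the cap limits the owner to $2,200 − $995 = $1,205.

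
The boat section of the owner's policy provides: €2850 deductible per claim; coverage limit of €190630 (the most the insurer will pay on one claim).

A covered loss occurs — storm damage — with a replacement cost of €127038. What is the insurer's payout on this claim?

€124188

After the deductible, €127038 − €2850 = €124188 remains.
€124188 is within the €190630 limit, so the insurer pays €124188.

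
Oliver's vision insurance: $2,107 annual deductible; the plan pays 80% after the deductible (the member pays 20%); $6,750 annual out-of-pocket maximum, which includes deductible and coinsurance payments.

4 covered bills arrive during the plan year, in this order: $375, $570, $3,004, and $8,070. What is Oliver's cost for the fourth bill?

Claim 1 ($375): entire amount goes to the deductible. Member pays $375; OOP now $375.
Claim 2 ($570): all of it applies to the deductible. Cost to member: $570. OOP to date $945.
Claim 3 ($3,004): $1,162 to deductible, leaving $1,842; 20% of $1,842 = $368.40. Member owes $1,530.40 (running OOP $2,475.40).
Claim 4 ($8,070): deductible met; 20% of $8,070 = $1,614. Member owes $1,614 (running OOP $4,089.40).

$1,614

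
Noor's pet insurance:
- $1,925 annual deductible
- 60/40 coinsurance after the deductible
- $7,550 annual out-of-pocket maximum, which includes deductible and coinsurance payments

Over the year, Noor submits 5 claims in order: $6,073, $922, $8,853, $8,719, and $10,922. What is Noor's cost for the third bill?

Claim 1 ($6,073): $1,925 to deductible, leaving $4,148; owner's 40% is $1,659.20. Owner owes $3,584.20 (running OOP $3,584.20).
Claim 2 ($922): deductible already satisfied, so owner's share is 40% × $922 = $368.80. Owner pays $368.80; OOP now $3,953.
Claim 3 ($8,853): deductible already satisfied, so owner's share is 40% × $8,853 = $3,541.20. Owner pays $3,541.20; OOP now $7,494.20.

$3,541.20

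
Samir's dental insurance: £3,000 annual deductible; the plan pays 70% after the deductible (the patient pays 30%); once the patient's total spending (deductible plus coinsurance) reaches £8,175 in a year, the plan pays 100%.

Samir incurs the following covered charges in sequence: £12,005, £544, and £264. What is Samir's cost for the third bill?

£79.20

Bill 1, £12,005: £3,000 finishes the deductible; £9,005 goes to coinsurance; 30% of £9,005 = £2,701.50. Patient pays £5,701.50; OOP now £5,701.50.
Bill 2, £544: 30% coinsurance on £544 = £163.20. Patient owes £163.20 (running OOP £5,864.70).
Bill 3, £264: deductible already satisfied, so patient's share is 30% × £264 = £79.20. Patient owes £79.20 (running OOP £5,943.90).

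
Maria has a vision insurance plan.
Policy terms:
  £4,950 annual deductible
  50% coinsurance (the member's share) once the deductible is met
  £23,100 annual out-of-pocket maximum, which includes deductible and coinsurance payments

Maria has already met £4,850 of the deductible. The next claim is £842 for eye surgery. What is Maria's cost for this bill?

£471

Remaining deductible: £4,950 − £4,850 = £100.
After the £100 deductible portion, £842 − £100 = £742 is subject to coinsurance.
50% of £742 = £371 falls to the member.
So the member owes £100 + £371 = £471 before any cap.
Total out-of-pocket so far would be £4,850 + £471 = £5,321, below the £23,100 cap — no reduction.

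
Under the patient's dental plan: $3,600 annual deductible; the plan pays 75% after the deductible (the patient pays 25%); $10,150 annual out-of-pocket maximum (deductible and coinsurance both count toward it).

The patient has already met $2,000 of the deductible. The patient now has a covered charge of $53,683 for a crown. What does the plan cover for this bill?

Remaining deductible: $3,600 − $2,000 = $1,600.
After the $1,600 deductible portion, $53,683 − $1,600 = $52,083 is subject to coinsurance.
Coinsurance: $52,083 × 25% = $13,020.75.
Patient responsibility before any cap: $1,600 + $13,020.75 = $14,620.75.
Adding $14,620.75 to the $2,000 already spent would give $16,620.75, which exceeds the $10,150 cap; the patient pays just $10,150 − $2,000 = $8,150.
The insurer covers the remainder: $53,683 − $8,150 = $45,533.

$45,533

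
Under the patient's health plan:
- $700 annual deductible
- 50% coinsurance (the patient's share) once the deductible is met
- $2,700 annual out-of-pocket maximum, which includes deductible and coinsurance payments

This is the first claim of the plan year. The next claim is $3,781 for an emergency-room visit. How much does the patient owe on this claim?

$2,240.50

The full $700 deductible is still open; $700 of this bill applies to it.
That leaves $3,781 − $700 = $3,081 for coinsurance.
50% of $3,081 = $1,540.50 falls to the patient.
That puts the patient's cost at $700 + $1,540.50 = $2,240.50 before any cap.
Total out-of-pocket so far would be $0 + $2,240.50 = $2,240.50, below the $2,700 cap — no reduction.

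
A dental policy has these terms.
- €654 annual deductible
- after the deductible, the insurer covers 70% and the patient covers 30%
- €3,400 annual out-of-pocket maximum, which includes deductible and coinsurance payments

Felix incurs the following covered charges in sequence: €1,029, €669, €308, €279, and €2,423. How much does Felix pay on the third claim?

Bill 1, €1,029: deductible takes €654, €375 remains; 30% of €375 = €112.50. Patient owes €766.50 (running OOP €766.50).
Bill 2, €669: deductible met; 30% of €669 = €200.70. Patient pays €200.70; OOP now €967.20.
Bill 3, €308: deductible already satisfied, so patient's share is 30% × €308 = €92.40. Cost to patient: €92.40. OOP to date €1,059.60.

€92.40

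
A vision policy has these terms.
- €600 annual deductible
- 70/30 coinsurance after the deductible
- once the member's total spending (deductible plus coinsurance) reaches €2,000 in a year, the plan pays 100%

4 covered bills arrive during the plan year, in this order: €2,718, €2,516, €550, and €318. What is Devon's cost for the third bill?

€9.80

Bill 1, €2,718: €600 finishes the deductible; €2,118 goes to coinsurance; 30% of €2,118 = €635.40. Member pays €1,235.40; OOP now €1,235.40.
Bill 2, €2,516: deductible met; 30% of €2,516 = €754.80. Member pays €754.80; OOP now €1,990.20.
Bill 3, €550: deductible already satisfied, so member's share is 30% × €550 = €165. That would push OOP to €2,155.20, over the €2,000 cap, so member pays €2,000 − €1,990.20 = €9.80.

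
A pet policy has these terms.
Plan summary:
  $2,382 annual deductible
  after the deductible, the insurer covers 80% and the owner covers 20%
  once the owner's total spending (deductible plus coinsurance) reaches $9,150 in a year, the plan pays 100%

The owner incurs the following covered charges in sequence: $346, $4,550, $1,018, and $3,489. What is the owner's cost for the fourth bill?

#1 ($346): fully absorbed by the deductible. Owner owes $346 (running OOP $346).
#2 ($4,550): deductible takes $2,036, $2,514 remains; owner's 20% is $502.80. Owner owes $2,538.80 (running OOP $2,884.80).
#3 ($1,018): deductible already satisfied, so owner's share is 20% × $1,018 = $203.60. Owner owes $203.60 (running OOP $3,088.40).
#4 ($3,489): deductible met; 20% of $3,489 = $697.80. Owner pays $697.80; OOP now $3,786.20.

$697.80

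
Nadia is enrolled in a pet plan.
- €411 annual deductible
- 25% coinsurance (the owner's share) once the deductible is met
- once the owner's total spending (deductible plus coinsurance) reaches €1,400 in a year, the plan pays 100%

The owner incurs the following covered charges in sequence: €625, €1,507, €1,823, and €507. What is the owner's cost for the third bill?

#1 (€625): €411 finishes the deductible; €214 goes to coinsurance; owner's 25% is €53.50. Owner owes €464.50 (running OOP €464.50).
#2 (€1,507): deductible already satisfied, so owner's share is 25% × €1,507 = €376.75. Owner owes €376.75 (running OOP €841.25).
#3 (€1,823): deductible already satisfied, so owner's share is 25% × €1,823 = €455.75. Cost to owner: €455.75. OOP to date €1,297.

€455.75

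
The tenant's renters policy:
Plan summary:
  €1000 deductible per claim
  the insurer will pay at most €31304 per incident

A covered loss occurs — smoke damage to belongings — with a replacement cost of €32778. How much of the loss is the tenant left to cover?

After the deductible, €32778 − €1000 = €31778 remains.
The €31304 per-incident cap binds; insurer pays €31304.
The tenant bears the rest of the original loss: €32778 − €31304 = €1474.

€1474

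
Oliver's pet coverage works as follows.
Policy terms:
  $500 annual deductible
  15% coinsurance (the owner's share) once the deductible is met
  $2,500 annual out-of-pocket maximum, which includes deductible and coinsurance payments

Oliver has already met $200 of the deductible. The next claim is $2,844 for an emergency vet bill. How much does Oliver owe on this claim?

$200 of the $500 deductible is already met, leaving $300.
After the $300 deductible portion, $2,844 − $300 = $2,544 is subject to coinsurance.
15% of $2,544 = $381.60 falls to the owner.
That puts the owner's cost at $300 + $381.60 = $681.60 before any cap.
Year-to-date out-of-pocket becomes $200 + $681.60 = $881.60, still under the $2,500 maximum, so no cap applies.

$681.60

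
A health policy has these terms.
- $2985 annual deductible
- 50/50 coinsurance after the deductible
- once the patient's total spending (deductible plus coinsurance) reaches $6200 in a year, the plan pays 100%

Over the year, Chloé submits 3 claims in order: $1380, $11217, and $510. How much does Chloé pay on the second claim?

Bill 1, $1380: fully absorbed by the deductible. Patient owes $1380 (running OOP $1380).
Bill 2, $11217: deductible takes $1605, $9612 remains; 50% of $9612 = $4806. Deductible plus coinsurance: $1605 + $4806 = $6411. OOP would hit $7791 > $6200, so the cap limits the patient to $6200 − $1380 = $4820.

$4820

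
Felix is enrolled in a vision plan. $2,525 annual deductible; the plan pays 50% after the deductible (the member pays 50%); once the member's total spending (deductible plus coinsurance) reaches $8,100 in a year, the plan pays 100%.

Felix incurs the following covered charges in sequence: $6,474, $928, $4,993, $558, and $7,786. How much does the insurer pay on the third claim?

$2,496.50

Bill 1, $6,474: $2,525 to deductible, leaving $3,949; 50% of $3,949 = $1,974.50. Cost to member: $4,499.50. OOP to date $4,499.50. Plan pays $6,474 − $4,499.50 = $1,974.50.
Bill 2, $928: deductible met; 50% of $928 = $464. Member pays $464; OOP now $4,963.50. Insurer: $928 − $464 = $464.
Bill 3, $4,993: deductible met; 50% of $4,993 = $2,496.50. Member owes $2,496.50 (running OOP $7,460). Plan pays $4,993 − $2,496.50 = $2,496.50.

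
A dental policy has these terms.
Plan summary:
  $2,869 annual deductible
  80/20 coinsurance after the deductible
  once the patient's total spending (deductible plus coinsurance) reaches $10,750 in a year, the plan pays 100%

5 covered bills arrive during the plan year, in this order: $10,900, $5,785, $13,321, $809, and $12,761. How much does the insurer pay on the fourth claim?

$647.20

Claim 1 — $10,900: $2,869 to deductible, leaving $8,031; patient's 20% is $1,606.20. Patient pays $4,475.20; OOP now $4,475.20. Plan pays $10,900 − $4,475.20 = $6,424.80.
Claim 2 — $5,785: 20% coinsurance on $5,785 = $1,157. Patient owes $1,157 (running OOP $5,632.20). Insurer: $5,785 − $1,157 = $4,628.
Claim 3 — $13,321: 20% coinsurance on $13,321 = $2,664.20. Patient pays $2,664.20; OOP now $8,296.40. Plan pays $13,321 − $2,664.20 = $10,656.80.
Claim 4 — $809: 20% coinsurance on $809 = $161.80. Patient pays $161.80; OOP now $8,458.20. Plan pays $809 − $161.80 = $647.20.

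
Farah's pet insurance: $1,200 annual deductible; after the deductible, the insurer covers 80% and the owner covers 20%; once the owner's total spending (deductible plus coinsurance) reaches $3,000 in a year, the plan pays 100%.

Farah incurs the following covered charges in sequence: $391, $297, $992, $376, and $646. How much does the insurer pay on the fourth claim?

#1 ($391): entire amount goes to the deductible. Owner owes $391 (running OOP $391). Plan pays $391 − $391 = $0.
#2 ($297): entire amount goes to the deductible. Owner owes $297 (running OOP $688). Plan pays $297 − $297 = $0.
#3 ($992): deductible takes $512, $480 remains; 20% of $480 = $96. Owner pays $608; OOP now $1,296. Plan pays $992 − $608 = $384.
#4 ($376): deductible already satisfied, so owner's share is 20% × $376 = $75.20. Owner owes $75.20 (running OOP $1,371.20). Plan pays $376 − $75.20 = $300.80.

$300.80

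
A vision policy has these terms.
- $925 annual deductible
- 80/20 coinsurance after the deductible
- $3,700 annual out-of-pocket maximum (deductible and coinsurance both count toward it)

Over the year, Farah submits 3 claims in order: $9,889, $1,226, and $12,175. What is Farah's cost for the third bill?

$737

Bill 1, $9,889: deductible takes $925, $8,964 remains; 20% of $8,964 = $1,792.80. Member owes $2,717.80 (running OOP $2,717.80).
Bill 2, $1,226: 20% coinsurance on $1,226 = $245.20. Member owes $245.20 (running OOP $2,963).
Bill 3, $12,175: deductible already satisfied, so member's share is 20% × $12,175 = $2,435. OOP would hit $5,398 > $3,700, so the cap limits the member to $3,700 − $2,963 = $737.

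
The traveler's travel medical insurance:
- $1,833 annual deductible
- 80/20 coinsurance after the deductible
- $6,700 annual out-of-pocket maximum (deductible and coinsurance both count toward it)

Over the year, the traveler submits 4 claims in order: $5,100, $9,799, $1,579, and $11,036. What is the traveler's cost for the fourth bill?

$1,938

Claim 1 — $5,100: $1,833 finishes the deductible; $3,267 goes to coinsurance; traveler's 20% is $653.40. Traveler owes $2,486.40 (running OOP $2,486.40).
Claim 2 — $9,799: deductible already satisfied, so traveler's share is 20% × $9,799 = $1,959.80. Traveler owes $1,959.80 (running OOP $4,446.20).
Claim 3 — $1,579: 20% coinsurance on $1,579 = $315.80. Cost to traveler: $315.80. OOP to date $4,762.
Claim 4 — $11,036: deductible already satisfied, so traveler's share is 20% × $11,036 = $2,207.20. That would push OOP to $6,969.20, over the $6,700 cap, so traveler pays $6,700 − $4,762 = $1,938.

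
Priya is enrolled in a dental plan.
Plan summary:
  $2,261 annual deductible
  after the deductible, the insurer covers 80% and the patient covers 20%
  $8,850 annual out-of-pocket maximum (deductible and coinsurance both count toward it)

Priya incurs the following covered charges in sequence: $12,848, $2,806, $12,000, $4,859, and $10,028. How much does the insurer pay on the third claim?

$9,600

Claim 1 — $12,848: $2,261 finishes the deductible; $10,587 goes to coinsurance; patient's 20% is $2,117.40. Cost to patient: $4,378.40. OOP to date $4,378.40. Plan pays $12,848 − $4,378.40 = $8,469.60.
Claim 2 — $2,806: deductible met; 20% of $2,806 = $561.20. Patient owes $561.20 (running OOP $4,939.60). Insurer: $2,806 − $561.20 = $2,244.80.
Claim 3 — $12,000: deductible met; 20% of $12,000 = $2,400. Patient owes $2,400 (running OOP $7,339.60). Insurer: $12,000 − $2,400 = $9,600.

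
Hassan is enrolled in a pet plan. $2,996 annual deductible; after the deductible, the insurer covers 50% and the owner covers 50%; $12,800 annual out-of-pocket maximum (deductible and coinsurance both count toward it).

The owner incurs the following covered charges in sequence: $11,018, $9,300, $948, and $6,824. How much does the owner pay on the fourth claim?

#1 ($11,018): $2,996 finishes the deductible; $8,022 goes to coinsurance; coinsurance $8,022 × 50% = $4,011. Owner pays $7,007; OOP now $7,007.
#2 ($9,300): deductible already satisfied, so owner's share is 50% × $9,300 = $4,650. Cost to owner: $4,650. OOP to date $11,657.
#3 ($948): deductible already satisfied, so owner's share is 50% × $948 = $474. Owner owes $474 (running OOP $12,131).
#4 ($6,824): deductible already satisfied, so owner's share is 50% × $6,824 = $3,412. That would push OOP to $15,543, over the $12,800 cap, so owner pays $12,800 − $12,131 = $669.

$669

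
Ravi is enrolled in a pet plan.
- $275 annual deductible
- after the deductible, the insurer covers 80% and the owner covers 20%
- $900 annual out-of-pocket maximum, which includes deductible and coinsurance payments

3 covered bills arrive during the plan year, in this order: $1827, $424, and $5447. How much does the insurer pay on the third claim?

Claim 1 ($1827): $275 to deductible, leaving $1552; owner's 20% is $310.40. Owner pays $585.40; OOP now $585.40. Insurer: $1827 − $585.40 = $1241.60.
Claim 2 ($424): 20% coinsurance on $424 = $84.80. Owner pays $84.80; OOP now $670.20. Insurer: $424 − $84.80 = $339.20.
Claim 3 ($5447): 20% coinsurance on $5447 = $1089.40. Adding that to $670.20 gives $1759.60, past the $900 cap; owner pays only $900 − $670.20 = $229.80. Insurer: $5447 − $229.80 = $5217.20.

$5217.20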